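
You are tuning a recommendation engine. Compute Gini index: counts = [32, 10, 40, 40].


Probabilities: [32/122, 10/122, 40/122, 40/122] ≈ [0.2623, 0.082, 0.3279, 0.3279]
Σpᵢ² = (1024 + 100 + 1600 + 1600)/122² = 4324/14884
Gini = 1 - Σpᵢ² = 1 - 4324/14884 = 0.7095

0.7095


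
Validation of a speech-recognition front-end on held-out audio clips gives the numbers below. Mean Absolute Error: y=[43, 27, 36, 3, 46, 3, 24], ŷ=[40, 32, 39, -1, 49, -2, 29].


Absolute errors: |43-40|=3, |27-32|=5, |36-39|=3, |3+ 1|=4, |46-49|=3, |3+ 2|=5, |24-29|=5
Sum = 28
MAE = 28/7 = 4

4


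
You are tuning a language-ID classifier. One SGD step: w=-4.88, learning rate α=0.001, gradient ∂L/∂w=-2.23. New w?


w_new = w - α·∇
= -4.88 - 0.001·-2.23
= -4.88 + 0.00223
= -4.87777

-4.87777


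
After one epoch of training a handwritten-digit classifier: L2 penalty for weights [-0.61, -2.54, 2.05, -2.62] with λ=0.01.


‖w‖₂² = (-0.61)² + (-2.54)² + (2.05)² + (-2.62)²
     = 0.3721 + 6.4516 + 4.2025 + 6.8644
     = 17.8906
λ·‖w‖₂² = 0.01·17.8906 = 0.178906

0.178906


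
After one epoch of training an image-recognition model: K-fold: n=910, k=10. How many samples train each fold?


Fold size = 910/10 = 91
Training per fold = 910 - 91 = 819

819


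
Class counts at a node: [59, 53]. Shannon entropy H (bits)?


Probabilities: [59/112, 53/112] ≈ [0.5268, 0.4732]
H = -((59/112)·log₂(59/112) + (53/112)·log₂(53/112))
  = 0.9979 bits

0.9979 bits


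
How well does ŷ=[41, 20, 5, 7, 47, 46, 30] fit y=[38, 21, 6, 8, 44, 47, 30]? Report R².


ȳ = 27.7143
SS_res = Σ(y-ŷ)² = 22
SS_tot = Σ(y-ȳ)² = 1653.43
R² = 1 - SS_res/SS_tot = 1 - 0.0133 = 0.9867

0.9867


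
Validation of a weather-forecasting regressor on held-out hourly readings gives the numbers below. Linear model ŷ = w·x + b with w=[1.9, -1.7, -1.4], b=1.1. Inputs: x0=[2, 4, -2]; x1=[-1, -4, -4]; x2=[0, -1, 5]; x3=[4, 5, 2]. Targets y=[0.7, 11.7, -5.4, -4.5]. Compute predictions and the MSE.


ŷ0 = (1.9)·(2) + (-1.7)·(4) + (-1.4)·(-2) + 1.1 = 0.9
ŷ1 = (1.9)·(-1) + (-1.7)·(-4) + (-1.4)·(-4) + 1.1 = 11.6
ŷ2 = (1.9)·(0) + (-1.7)·(-1) + (-1.4)·(5) + 1.1 = -4.2
ŷ3 = (1.9)·(4) + (-1.7)·(5) + (-1.4)·(2) + 1.1 = -2.6
errors² = [0.04, 0.01, 1.44, 3.61]
MSE = 5.1000/4 = 1.275

1.275


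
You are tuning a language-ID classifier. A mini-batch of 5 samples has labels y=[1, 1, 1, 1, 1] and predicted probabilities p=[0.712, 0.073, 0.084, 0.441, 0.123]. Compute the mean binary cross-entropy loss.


L[0] = -ln(0.712) = 0.3397
L[1] = -ln(0.073) = 2.6173
L[2] = -ln(0.084) = 2.4769
L[3] = -ln(0.441) = 0.8187
L[4] = -ln(0.123) = 2.0956
mean = (0.3397 + 2.6173 + 2.4769 + 0.8187 + 2.0956)/5 = 1.6696

1.6696


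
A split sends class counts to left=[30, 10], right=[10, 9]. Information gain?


Parent = [40, 19], H_parent = 0.9066
H_left = 0.8113 (n=40), H_right = 0.998 (n=19)
H_children = (40/59)·0.8113 + (19/59)·0.998 = 0.8714
IG = 0.9066 - 0.8714 = 0.0352

0.0352


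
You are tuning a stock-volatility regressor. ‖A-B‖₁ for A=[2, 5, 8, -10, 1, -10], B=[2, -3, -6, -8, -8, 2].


d = |2-2| + |5+ 3| + |8+ 6| + |-10+ 8| + |1+ 8| + |-10-2|
  = 0 + 8 + 14 + 2 + 9 + 12
  = 45

45


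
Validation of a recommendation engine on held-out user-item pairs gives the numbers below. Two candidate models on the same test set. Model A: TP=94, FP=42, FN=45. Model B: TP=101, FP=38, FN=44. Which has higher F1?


Model A: P=94/136=0.6912, R=94/139=0.6763, F1=2PR/(P+R)=2TP/(2TP+FP+FN)=188/275=0.6836
Model B: P=101/139=0.7266, R=101/145=0.6966, F1=2PR/(P+R)=2TP/(2TP+FP+FN)=202/284=0.7113
0.6836 < 0.7113 → Model B

Model B


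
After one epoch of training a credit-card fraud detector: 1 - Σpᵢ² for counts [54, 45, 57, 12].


Probabilities: [54/168, 45/168, 57/168, 12/168] ≈ [0.3214, 0.2679, 0.3393, 0.0714]
Σpᵢ² = (2916 + 2025 + 3249 + 144)/168² = 8334/28224
Gini = 1 - Σpᵢ² = 1 - 8334/28224 = 0.7047

0.7047


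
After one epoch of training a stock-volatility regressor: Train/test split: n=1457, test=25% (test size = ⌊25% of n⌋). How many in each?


Test = ⌊1457·25/100⌋ = 364
Train = 1457 - 364 = 1093

Train: 1093, Test: 364


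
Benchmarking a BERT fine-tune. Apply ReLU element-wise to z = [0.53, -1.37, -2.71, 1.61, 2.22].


ReLU(0.53) = max(0, 0.53) = 0.53
ReLU(-1.37) = max(0, -1.37) = 0.0
ReLU(-2.71) = max(0, -2.71) = 0.0
ReLU(1.61) = max(0, 1.61) = 1.61
ReLU(2.22) = max(0, 2.22) = 2.22
result = [0.53, 0.0, 0.0, 1.61, 2.22]

[0.53, 0.0, 0.0, 1.61, 2.22]


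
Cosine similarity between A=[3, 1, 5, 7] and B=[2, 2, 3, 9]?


A·B = 3·2 + 1·2 + 5·3 + 7·9 = 86
‖A‖ = √84 = 9.1652, ‖B‖ = √98 = 9.8995
cos = 86/(√84·√98) = 86/√8232 = 0.9479

0.9479


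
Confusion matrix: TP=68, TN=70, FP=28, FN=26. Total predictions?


Total = TP + TN + FP + FN
= 68 + 70 + 28 + 26
= 192
(Predicted positive: 96, predicted negative: 96)

192


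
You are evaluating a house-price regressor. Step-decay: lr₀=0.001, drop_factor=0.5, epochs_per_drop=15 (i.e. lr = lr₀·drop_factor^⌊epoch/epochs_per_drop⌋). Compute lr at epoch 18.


n_drops = ⌊18/15⌋ = 1
lr = 0.001·0.5^1 = 0.001·0.5 = 0.0005

0.0005


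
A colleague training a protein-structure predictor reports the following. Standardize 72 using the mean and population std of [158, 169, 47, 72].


μ = 111.5, σ = 52.889
z = (72 - 111.5)/52.889 = -0.7468

-0.7468


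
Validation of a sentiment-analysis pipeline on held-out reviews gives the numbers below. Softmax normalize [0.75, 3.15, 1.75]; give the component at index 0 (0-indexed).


Exponentials: e^0.75=2.117, e^3.15=23.3361, e^1.75=5.7546
Sum = 31.2077
Softmax = [0.0678, 0.7478, 0.1844]
p[0] = 2.117/31.2077 = 0.0678

0.0678


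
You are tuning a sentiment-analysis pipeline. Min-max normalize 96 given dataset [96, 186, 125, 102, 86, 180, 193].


min=86, max=193
(96-86)/(193-86) = 10/107 = 0.0935

0.0935


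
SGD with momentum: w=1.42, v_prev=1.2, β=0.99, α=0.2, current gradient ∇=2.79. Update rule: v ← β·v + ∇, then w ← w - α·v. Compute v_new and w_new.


v_new = 0.99·1.2 + 2.79 = 1.188 + 2.79 = 3.978
w_new = 1.42 - 0.2·3.978 = 1.42 - 0.7956 = 0.6244

v_new=3.978, w_new=0.6244


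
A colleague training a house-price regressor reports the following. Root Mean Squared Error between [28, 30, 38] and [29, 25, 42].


MSE = 42/3 = 14
RMSE = √(42/3) = 3.7417

3.7417


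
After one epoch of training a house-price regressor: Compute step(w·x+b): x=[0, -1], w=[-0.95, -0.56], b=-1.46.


z = (0)·(-0.95) + (-1)·(-0.56) - 1.46
  = -0.9
step(z) = 0 (z<0)

0


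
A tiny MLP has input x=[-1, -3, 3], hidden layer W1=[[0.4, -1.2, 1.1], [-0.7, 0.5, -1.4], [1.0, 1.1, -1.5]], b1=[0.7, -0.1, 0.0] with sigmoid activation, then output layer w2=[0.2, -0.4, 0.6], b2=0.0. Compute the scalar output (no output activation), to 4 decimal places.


z1[0] = (0.4)·(-1) + (-1.2)·(-3) + (1.1)·(3) + 0.7 = 7.2
z1[1] = (-0.7)·(-1) + (0.5)·(-3) + (-1.4)·(3) - 0.1 = -5.1
z1[2] = (1.0)·(-1) + (1.1)·(-3) + (-1.5)·(3) + 0.0 = -8.8
h = sigmoid(z1) = [0.9993, 0.0061, 0.0002]
output = (0.2)·(0.9993) + (-0.4)·(0.0061) + (0.6)·(0.0002) + 0.0 = 0.1975

0.1975


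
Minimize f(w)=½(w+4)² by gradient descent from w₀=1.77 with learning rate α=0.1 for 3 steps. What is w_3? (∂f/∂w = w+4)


step 1: grad = 1.77+4 = 5.77; w = 1.77 - 0.1·(5.77) = 1.193
step 2: grad = 1.193+4 = 5.193; w = 1.193 - 0.1·(5.193) = 0.6737
step 3: grad = 0.6737+4 = 4.6737; w = 0.6737 - 0.1·(4.6737) = 0.20633

0.20633


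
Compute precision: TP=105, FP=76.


Precision = TP/(TP+FP)
= 105/(105+76)
= 105/181 = 58.01%

58.01%


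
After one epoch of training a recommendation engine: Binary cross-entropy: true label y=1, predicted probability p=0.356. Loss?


BCE = -[y·ln(p) + (1-y)·ln(1-p)]
= -1·ln(0.356) - 0
= -ln(0.356) = 1.0328

1.0328


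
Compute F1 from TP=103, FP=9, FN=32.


Precision = 103/112 = 0.9196
Recall = 103/135 = 0.763
F1 = 2·P·R/(P+R) = 2·TP/(2·TP+FP+FN) = 206/(206+9+32) = 206/247 = 0.834

0.834


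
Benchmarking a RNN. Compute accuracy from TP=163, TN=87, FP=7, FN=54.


Accuracy = (TP+TN)/(TP+TN+FP+FN)
= (163+87)/(311)
= 250/311 = 80.39%

80.39%


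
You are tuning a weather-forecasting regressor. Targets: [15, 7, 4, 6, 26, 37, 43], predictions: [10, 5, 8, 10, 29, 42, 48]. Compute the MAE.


Absolute errors: |15-10|=5, |7-5|=2, |4-8|=4, |6-10|=4, |26-29|=3, |37-42|=5, |43-48|=5
Sum = 28
MAE = 28/7 = 4

4


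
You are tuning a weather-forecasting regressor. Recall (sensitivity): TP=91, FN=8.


Recall = TP/(TP+FN)
= 91/(91+8)
= 91/99 = 91.92%

91.92%


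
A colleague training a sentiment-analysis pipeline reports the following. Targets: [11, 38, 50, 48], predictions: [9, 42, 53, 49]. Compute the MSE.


Squared errors: (11-9)²=4, (38-42)²=16, (50-53)²=9, (48-49)²=1
Sum = 30
MSE = 30/4 = 15/2

15/2


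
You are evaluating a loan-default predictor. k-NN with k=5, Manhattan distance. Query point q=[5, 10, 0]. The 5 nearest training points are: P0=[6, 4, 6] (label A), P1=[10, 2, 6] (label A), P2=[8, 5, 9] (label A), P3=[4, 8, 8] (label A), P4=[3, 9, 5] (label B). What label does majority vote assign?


d(q,P0) = 13  (label A)
d(q,P1) = 19  (label A)
d(q,P2) = 17  (label A)
d(q,P3) = 11  (label A)
d(q,P4) = 8  (label B)
Votes: A=4, B=1
Majority → A

A


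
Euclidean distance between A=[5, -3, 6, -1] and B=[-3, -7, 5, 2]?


d = √((5+ 3)² + (-3+ 7)² + (6-5)² + (-1-2)²)
  = √(64 + 16 + 1 + 9)
  = √90 = 9.4868

9.4868


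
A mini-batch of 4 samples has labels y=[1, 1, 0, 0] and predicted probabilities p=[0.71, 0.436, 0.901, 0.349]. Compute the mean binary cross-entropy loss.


L[0] = -ln(0.71) = 0.3425
L[1] = -ln(0.436) = 0.8301
L[2] = -ln(1-0.901) = -ln(0.099) = 2.3126
L[3] = -ln(1-0.349) = -ln(0.651) = 0.4292
mean = (0.3425 + 0.8301 + 2.3126 + 0.4292)/4 = 0.9786

0.9786


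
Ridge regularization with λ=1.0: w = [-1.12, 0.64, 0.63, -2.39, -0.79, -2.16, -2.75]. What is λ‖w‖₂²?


‖w‖₂² = (-1.12)² + (0.64)² + (0.63)² + (-2.39)² + (-0.79)² + (-2.16)² + (-2.75)²
     = 1.2544 + 0.4096 + 0.3969 + 5.7121 + 0.6241 + 4.6656 + 7.5625
     = 20.6252
λ·‖w‖₂² = 1.0·20.6252 = 20.6252

20.6252


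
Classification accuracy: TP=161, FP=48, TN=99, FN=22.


Accuracy = (TP+TN)/(TP+TN+FP+FN)
= (161+99)/(330)
= 260/330 = 78.79%

78.79%


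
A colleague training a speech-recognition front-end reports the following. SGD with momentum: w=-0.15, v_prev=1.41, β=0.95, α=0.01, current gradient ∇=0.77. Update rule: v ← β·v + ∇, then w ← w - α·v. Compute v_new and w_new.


v_new = 0.95·1.41 + 0.77 = 1.3395 + 0.77 = 2.1095
w_new = -0.15 - 0.01·2.1095 = -0.15 - 0.021095 = -0.171095

v_new=2.1095, w_new=-0.171095


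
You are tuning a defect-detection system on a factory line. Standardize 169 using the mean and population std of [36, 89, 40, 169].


μ = 83.5, σ = 53.5934
z = (169 - 83.5)/53.5934 = 1.5953

1.5953


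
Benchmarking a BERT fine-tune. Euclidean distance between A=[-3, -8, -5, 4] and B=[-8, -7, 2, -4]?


d = √((-3+ 8)² + (-8+ 7)² + (-5-2)² + (4+ 4)²)
  = √(25 + 1 + 49 + 64)
  = √139 = 11.7898

11.7898


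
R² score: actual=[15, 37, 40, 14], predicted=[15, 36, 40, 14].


ȳ = 26.5
SS_res = Σ(y-ŷ)² = 1
SS_tot = Σ(y-ȳ)² = 581
R² = 1 - SS_res/SS_tot = 1 - 0.0017 = 0.9983

0.9983


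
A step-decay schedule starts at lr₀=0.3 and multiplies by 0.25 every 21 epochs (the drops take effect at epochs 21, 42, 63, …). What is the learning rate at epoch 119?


n_drops = ⌊119/21⌋ = 5
lr = 0.3·0.25^5 = 0.3·0.0009765625 = 0.00029296875

0.00029296875


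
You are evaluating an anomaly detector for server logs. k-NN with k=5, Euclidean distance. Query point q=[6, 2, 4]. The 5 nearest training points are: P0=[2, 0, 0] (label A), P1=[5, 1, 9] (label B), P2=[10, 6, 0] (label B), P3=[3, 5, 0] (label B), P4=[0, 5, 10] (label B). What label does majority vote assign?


d(q,P0) = 6.0  (label A)
d(q,P1) = 5.1962  (label B)
d(q,P2) = 6.9282  (label B)
d(q,P3) = 5.831  (label B)
d(q,P4) = 9.0  (label B)
Votes: A=1, B=4
Majority → B

B


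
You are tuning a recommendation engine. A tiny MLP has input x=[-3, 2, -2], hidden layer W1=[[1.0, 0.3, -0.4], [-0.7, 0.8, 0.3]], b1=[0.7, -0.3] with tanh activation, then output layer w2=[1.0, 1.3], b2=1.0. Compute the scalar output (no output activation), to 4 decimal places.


z1[0] = (1.0)·(-3) + (0.3)·(2) + (-0.4)·(-2) + 0.7 = -0.9
z1[1] = (-0.7)·(-3) + (0.8)·(2) + (0.3)·(-2) - 0.3 = 2.8
h = tanh(z1) = [-0.7163, 0.9926]
output = (1.0)·(-0.7163) + (1.3)·(0.9926) + 1.0 = 1.5741

1.5741


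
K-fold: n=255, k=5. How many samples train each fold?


Fold size = 255/5 = 51
Training per fold = 255 - 51 = 204

204


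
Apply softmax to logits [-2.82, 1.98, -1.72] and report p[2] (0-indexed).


Exponentials: e^-2.82=0.0596, e^1.98=7.2427, e^-1.72=0.1791
Sum = 7.4814
Softmax = [0.008, 0.9681, 0.0239]
p[2] = 0.1791/7.4814 = 0.0239

0.0239


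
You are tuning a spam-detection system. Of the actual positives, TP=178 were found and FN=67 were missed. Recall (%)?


Recall = TP/(TP+FN)
= 178/(178+67)
= 178/245 = 72.65%

72.65%


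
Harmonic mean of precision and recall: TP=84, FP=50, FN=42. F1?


Precision = 84/134 = 0.6269
Recall = 84/126 = 0.6667
F1 = 2·P·R/(P+R) = 2·TP/(2·TP+FP+FN) = 168/(168+50+42) = 168/260 = 0.6462

0.6462


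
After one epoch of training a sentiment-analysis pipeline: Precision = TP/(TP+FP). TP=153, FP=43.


Precision = TP/(TP+FP)
= 153/(153+43)
= 153/196 = 78.06%

78.06%


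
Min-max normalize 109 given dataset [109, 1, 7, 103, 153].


min=1, max=153
(109-1)/(153-1) = 108/152 = 0.7105

0.7105


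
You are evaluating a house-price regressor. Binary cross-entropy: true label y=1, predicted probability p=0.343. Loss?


BCE = -[y·ln(p) + (1-y)·ln(1-p)]
= -1·ln(0.343) - 0
= -ln(0.343) = 1.07

1.07


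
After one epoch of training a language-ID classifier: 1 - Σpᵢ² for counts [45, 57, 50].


Probabilities: [45/152, 57/152, 50/152] ≈ [0.2961, 0.375, 0.3289]
Σpᵢ² = (2025 + 3249 + 2500)/152² = 7774/23104
Gini = 1 - Σpᵢ² = 1 - 7774/23104 = 0.6635

0.6635


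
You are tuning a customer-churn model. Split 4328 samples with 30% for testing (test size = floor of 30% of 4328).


Test = ⌊4328·30/100⌋ = 1298
Train = 4328 - 1298 = 3030

Train: 3030, Test: 1298


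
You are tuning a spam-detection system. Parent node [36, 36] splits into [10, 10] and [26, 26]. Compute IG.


Parent = [36, 36], H_parent = 1
H_left = 1 (n=20), H_right = 1 (n=52)
H_children = (20/72)·1 + (52/72)·1 = 1
IG = 1 - 1 = 0.0

0.0


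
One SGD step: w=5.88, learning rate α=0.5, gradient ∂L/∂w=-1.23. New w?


w_new = w - α·∇
= 5.88 - 0.5·-1.23
= 5.88 + 0.615
= 6.495

6.495


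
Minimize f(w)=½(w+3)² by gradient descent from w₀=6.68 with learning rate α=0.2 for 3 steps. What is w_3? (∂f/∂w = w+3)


step 1: grad = 6.68+3 = 9.68; w = 6.68 - 0.2·(9.68) = 4.744
step 2: grad = 4.744+3 = 7.744; w = 4.744 - 0.2·(7.744) = 3.1952
step 3: grad = 3.1952+3 = 6.1952; w = 3.1952 - 0.2·(6.1952) = 1.95616

1.95616


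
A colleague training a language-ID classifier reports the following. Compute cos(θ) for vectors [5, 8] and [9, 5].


A·B = 5·9 + 8·5 = 85
‖A‖ = √89 = 9.434, ‖B‖ = √106 = 10.2956
cos = 85/(√89·√106) = 85/√9434 = 0.8751

0.8751


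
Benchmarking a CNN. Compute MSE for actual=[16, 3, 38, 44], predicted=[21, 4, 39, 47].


Squared errors: (16-21)²=25, (3-4)²=1, (38-39)²=1, (44-47)²=9
Sum = 36
MSE = 36/4 = 9

9


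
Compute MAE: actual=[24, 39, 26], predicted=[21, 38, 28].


Absolute errors: |24-21|=3, |39-38|=1, |26-28|=2
Sum = 6
MAE = 6/3 = 2

2


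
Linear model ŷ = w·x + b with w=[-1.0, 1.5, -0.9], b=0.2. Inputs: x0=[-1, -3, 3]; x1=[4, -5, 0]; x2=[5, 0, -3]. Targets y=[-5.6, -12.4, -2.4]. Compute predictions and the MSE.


ŷ0 = (-1.0)·(-1) + (1.5)·(-3) + (-0.9)·(3) + 0.2 = -6.0
ŷ1 = (-1.0)·(4) + (1.5)·(-5) + (-0.9)·(0) + 0.2 = -11.3
ŷ2 = (-1.0)·(5) + (1.5)·(0) + (-0.9)·(-3) + 0.2 = -2.1
errors² = [0.16, 1.21, 0.09]
MSE = 1.4600/3 = 0.4867

0.4867


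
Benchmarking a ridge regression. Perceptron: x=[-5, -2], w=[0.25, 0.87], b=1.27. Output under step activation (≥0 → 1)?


z = (-5)·(0.25) + (-2)·(0.87) + 1.27
  = -1.72
step(z) = 0 (z<0)

0


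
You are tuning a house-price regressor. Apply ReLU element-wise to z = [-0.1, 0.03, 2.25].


ReLU(-0.1) = max(0, -0.1) = 0.0
ReLU(0.03) = max(0, 0.03) = 0.03
ReLU(2.25) = max(0, 2.25) = 2.25
result = [0.0, 0.03, 2.25]

[0.0, 0.03, 2.25]


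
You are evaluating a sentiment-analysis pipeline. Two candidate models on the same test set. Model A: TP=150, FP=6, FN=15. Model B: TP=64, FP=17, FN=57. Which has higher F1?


Model A: P=150/156=0.9615, R=150/165=0.9091, F1=2PR/(P+R)=2TP/(2TP+FP+FN)=300/321=0.9346
Model B: P=64/81=0.7901, R=64/121=0.5289, F1=2PR/(P+R)=2TP/(2TP+FP+FN)=128/202=0.6337
0.9346 > 0.6337 → Model A

Model A


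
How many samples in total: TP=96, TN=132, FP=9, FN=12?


Total = TP + TN + FP + FN
= 96 + 132 + 9 + 12
= 249
(Predicted positive: 105, predicted negative: 144)

249


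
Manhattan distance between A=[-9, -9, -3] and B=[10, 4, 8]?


d = |-9-10| + |-9-4| + |-3-8|
  = 19 + 13 + 11
  = 43

43


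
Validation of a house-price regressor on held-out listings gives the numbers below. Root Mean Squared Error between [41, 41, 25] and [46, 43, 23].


MSE = 33/3 = 11
RMSE = √(33/3) = 3.3166

3.3166


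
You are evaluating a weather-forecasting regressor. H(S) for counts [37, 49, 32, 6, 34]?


Probabilities: [37/158, 49/158, 32/158, 6/158, 34/158] ≈ [0.2342, 0.3101, 0.2025, 0.038, 0.2152]
H = -((37/158)·log₂(37/158) + (49/158)·log₂(49/158) + (32/158)·log₂(32/158) + (6/158)·log₂(6/158) + (34/158)·log₂(34/158))
  = 2.137 bits

2.137 bits


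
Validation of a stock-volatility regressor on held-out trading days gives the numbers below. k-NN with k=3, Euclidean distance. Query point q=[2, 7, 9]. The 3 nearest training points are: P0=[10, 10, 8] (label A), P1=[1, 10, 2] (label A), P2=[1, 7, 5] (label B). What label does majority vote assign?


d(q,P0) = 8.6023  (label A)
d(q,P1) = 7.6811  (label A)
d(q,P2) = 4.1231  (label B)
Votes: A=2, B=1
Majority → A

A


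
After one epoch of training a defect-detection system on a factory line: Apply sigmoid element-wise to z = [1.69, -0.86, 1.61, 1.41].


σ(1.69) = 1/(1+e^-1.69) = 0.8442
σ(-0.86) = 1/(1+e^0.86) = 0.2973
σ(1.61) = 1/(1+e^-1.61) = 0.8334
σ(1.41) = 1/(1+e^-1.41) = 0.8038
result = [0.8442, 0.2973, 0.8334, 0.8038]

[0.8442, 0.2973, 0.8334, 0.8038]


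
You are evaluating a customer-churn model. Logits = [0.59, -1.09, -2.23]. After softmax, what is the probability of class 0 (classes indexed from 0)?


Exponentials: e^0.59=1.804, e^-1.09=0.3362, e^-2.23=0.1075
Sum = 2.2477
Softmax = [0.8026, 0.1496, 0.0478]
p[0] = 1.804/2.2477 = 0.8026

0.8026


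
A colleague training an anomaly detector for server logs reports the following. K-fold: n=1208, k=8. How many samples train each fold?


Fold size = 1208/8 = 151
Training per fold = 1208 - 151 = 1057

1057


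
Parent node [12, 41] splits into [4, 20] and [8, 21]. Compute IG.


Parent = [12, 41], H_parent = 0.7717
H_left = 0.65 (n=24), H_right = 0.8498 (n=29)
H_children = (24/53)·0.65 + (29/53)·0.8498 = 0.7593
IG = 0.7717 - 0.7593 = 0.0124

0.0124


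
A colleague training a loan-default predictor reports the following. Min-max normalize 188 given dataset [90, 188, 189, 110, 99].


min=90, max=189
(188-90)/(189-90) = 98/99 = 0.9899

0.9899


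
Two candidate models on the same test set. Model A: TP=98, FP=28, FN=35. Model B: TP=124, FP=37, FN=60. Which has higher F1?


Model A: P=98/126=0.7778, R=98/133=0.7368, F1=2PR/(P+R)=2TP/(2TP+FP+FN)=196/259=0.7568
Model B: P=124/161=0.7702, R=124/184=0.6739, F1=2PR/(P+R)=2TP/(2TP+FP+FN)=248/345=0.7188
0.7568 > 0.7188 → Model A

Model A


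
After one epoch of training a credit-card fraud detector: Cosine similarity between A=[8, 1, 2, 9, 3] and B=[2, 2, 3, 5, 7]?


A·B = 8·2 + 1·2 + 2·3 + 9·5 + 3·7 = 90
‖A‖ = √159 = 12.6095, ‖B‖ = √91 = 9.5394
cos = 90/(√159·√91) = 90/√14469 = 0.7482

0.7482


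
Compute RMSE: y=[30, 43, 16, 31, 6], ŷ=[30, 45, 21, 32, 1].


MSE = 55/5 = 11
RMSE = √(55/5) = 3.3166

3.3166


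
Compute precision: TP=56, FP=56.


Precision = TP/(TP+FP)
= 56/(56+56)
= 56/112 = 50.0%

50.0%


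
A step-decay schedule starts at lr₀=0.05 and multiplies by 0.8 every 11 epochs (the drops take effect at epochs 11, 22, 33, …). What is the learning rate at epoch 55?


n_drops = ⌊55/11⌋ = 5
lr = 0.05·0.8^5 = 0.05·0.32768 = 0.016384

0.016384


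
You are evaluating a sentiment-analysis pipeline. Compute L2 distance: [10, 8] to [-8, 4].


d = √((10+ 8)² + (8-4)²)
  = √(324 + 16)
  = √340 = 18.4391

18.4391


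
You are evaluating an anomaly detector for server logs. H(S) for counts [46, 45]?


Probabilities: [46/91, 45/91] ≈ [0.5055, 0.4945]
H = -((46/91)·log₂(46/91) + (45/91)·log₂(45/91))
  = 0.9999 bits

0.9999 bits


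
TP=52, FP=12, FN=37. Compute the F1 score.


Precision = 52/64 = 0.8125
Recall = 52/89 = 0.5843
F1 = 2·P·R/(P+R) = 2·TP/(2·TP+FP+FN) = 104/(104+12+37) = 104/153 = 0.6797

0.6797


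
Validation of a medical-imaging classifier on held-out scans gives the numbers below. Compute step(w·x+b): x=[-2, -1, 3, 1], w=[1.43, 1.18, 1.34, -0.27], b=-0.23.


z = (-2)·(1.43) + (-1)·(1.18) + (3)·(1.34) + (1)·(-0.27) - 0.23
  = -0.52
step(z) = 0 (z<0)

0


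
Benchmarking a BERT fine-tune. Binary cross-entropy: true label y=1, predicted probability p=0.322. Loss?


BCE = -[y·ln(p) + (1-y)·ln(1-p)]
= -1·ln(0.322) - 0
= -ln(0.322) = 1.1332

1.1332


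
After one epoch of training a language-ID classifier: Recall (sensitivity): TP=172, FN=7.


Recall = TP/(TP+FN)
= 172/(172+7)
= 172/179 = 96.09%

96.09%


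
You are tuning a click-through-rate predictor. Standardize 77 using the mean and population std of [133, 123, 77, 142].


μ = 118.75, σ = 25.0237
z = (77 - 118.75)/25.0237 = -1.6684

-1.6684


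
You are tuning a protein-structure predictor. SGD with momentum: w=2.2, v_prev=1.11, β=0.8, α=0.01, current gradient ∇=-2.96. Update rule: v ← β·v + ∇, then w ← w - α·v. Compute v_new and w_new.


v_new = 0.8·1.11 - 2.96 = 0.888 - 2.96 = -2.072
w_new = 2.2 - 0.01·-2.072 = 2.2 + 0.02072 = 2.22072

v_new=-2.072, w_new=2.22072


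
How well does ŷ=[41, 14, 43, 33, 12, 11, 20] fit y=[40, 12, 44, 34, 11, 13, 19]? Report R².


ȳ = 24.7143
SS_res = Σ(y-ŷ)² = 13
SS_tot = Σ(y-ȳ)² = 1211.43
R² = 1 - SS_res/SS_tot = 1 - 0.0107 = 0.9893

0.9893


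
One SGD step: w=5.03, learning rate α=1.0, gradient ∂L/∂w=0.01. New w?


w_new = w - α·∇
= 5.03 - 1.0·0.01
= 5.03 - 0.01
= 5.02

5.02


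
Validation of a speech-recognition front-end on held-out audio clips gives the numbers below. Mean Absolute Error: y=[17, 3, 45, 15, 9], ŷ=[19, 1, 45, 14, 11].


Absolute errors: |17-19|=2, |3-1|=2, |45-45|=0, |15-14|=1, |9-11|=2
Sum = 7
MAE = 7/5 = 7/5

7/5


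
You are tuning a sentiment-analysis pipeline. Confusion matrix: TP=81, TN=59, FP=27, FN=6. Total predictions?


Total = TP + TN + FP + FN
= 81 + 59 + 27 + 6
= 173
(Predicted positive: 108, predicted negative: 65)

173


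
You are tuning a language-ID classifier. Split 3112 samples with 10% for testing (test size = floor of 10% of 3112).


Test = ⌊3112·10/100⌋ = 311
Train = 3112 - 311 = 2801

Train: 2801, Test: 311


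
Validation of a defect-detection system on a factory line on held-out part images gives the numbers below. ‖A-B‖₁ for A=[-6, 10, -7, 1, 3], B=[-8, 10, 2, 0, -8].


d = |-6+ 8| + |10-10| + |-7-2| + |1-0| + |3+ 8|
  = 2 + 0 + 9 + 1 + 11
  = 23

23


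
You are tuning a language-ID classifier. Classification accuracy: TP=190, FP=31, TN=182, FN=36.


Accuracy = (TP+TN)/(TP+TN+FP+FN)
= (190+182)/(439)
= 372/439 = 84.74%

84.74%


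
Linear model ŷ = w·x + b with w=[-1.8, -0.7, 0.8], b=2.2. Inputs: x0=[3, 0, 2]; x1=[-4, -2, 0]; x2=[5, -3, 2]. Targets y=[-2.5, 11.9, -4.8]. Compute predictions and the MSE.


ŷ0 = (-1.8)·(3) + (-0.7)·(0) + (0.8)·(2) + 2.2 = -1.6
ŷ1 = (-1.8)·(-4) + (-0.7)·(-2) + (0.8)·(0) + 2.2 = 10.8
ŷ2 = (-1.8)·(5) + (-0.7)·(-3) + (0.8)·(2) + 2.2 = -3.1
errors² = [0.81, 1.21, 2.89]
MSE = 4.9100/3 = 1.6367

1.6367


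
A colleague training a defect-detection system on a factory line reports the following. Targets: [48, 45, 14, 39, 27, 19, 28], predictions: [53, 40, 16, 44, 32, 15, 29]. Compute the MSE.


Squared errors: (48-53)²=25, (45-40)²=25, (14-16)²=4, (39-44)²=25, (27-32)²=25, (19-15)²=16, (28-29)²=1
Sum = 121
MSE = 121/7 = 121/7

121/7


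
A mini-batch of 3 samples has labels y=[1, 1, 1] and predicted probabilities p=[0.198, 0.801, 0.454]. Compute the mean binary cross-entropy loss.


L[0] = -ln(0.198) = 1.6195
L[1] = -ln(0.801) = 0.2219
L[2] = -ln(0.454) = 0.7897
mean = (1.6195 + 0.2219 + 0.7897)/3 = 0.877

0.877


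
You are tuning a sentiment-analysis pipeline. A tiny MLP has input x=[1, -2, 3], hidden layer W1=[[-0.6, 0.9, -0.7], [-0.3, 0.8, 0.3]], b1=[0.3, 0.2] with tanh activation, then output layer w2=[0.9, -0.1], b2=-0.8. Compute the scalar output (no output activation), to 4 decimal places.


z1[0] = (-0.6)·(1) + (0.9)·(-2) + (-0.7)·(3) + 0.3 = -4.2
z1[1] = (-0.3)·(1) + (0.8)·(-2) + (0.3)·(3) + 0.2 = -0.8
h = tanh(z1) = [-0.9996, -0.664]
output = (0.9)·(-0.9996) + (-0.1)·(-0.664) - 0.8 = -1.6332

-1.6332


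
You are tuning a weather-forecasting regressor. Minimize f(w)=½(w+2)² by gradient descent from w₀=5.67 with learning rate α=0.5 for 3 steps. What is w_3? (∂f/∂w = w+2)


step 1: grad = 5.67+2 = 7.67; w = 5.67 - 0.5·(7.67) = 1.835
step 2: grad = 1.835+2 = 3.835; w = 1.835 - 0.5·(3.835) = -0.0825
step 3: grad = -0.0825+2 = 1.9175; w = -0.0825 - 0.5·(1.9175) = -1.04125

-1.04125


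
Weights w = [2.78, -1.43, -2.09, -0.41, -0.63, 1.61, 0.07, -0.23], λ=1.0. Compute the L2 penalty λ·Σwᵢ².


‖w‖₂² = (2.78)² + (-1.43)² + (-2.09)² + (-0.41)² + (-0.63)² + (1.61)² + (0.07)² + (-0.23)²
     = 7.7284 + 2.0449 + 4.3681 + 0.1681 + 0.3969 + 2.5921 + 0.0049 + 0.0529
     = 17.3563
λ·‖w‖₂² = 1.0·17.3563 = 17.3563

17.3563


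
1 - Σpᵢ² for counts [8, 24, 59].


Probabilities: [8/91, 24/91, 59/91] ≈ [0.0879, 0.2637, 0.6484]
Σpᵢ² = (64 + 576 + 3481)/91² = 4121/8281
Gini = 1 - Σpᵢ² = 1 - 4121/8281 = 0.5024

0.5024


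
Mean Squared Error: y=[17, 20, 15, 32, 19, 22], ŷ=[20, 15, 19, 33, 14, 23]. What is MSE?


Squared errors: (17-20)²=9, (20-15)²=25, (15-19)²=16, (32-33)²=1, (19-14)²=25, (22-23)²=1
Sum = 77
MSE = 77/6 = 77/6

77/6


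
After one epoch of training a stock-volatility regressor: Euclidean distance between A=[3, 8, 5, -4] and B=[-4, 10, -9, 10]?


d = √((3+ 4)² + (8-10)² + (5+ 9)² + (-4-10)²)
  = √(49 + 4 + 196 + 196)
  = √445 = 21.095

21.095


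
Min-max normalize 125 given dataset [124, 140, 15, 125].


min=15, max=140
(125-15)/(140-15) = 110/125 = 0.88

0.88


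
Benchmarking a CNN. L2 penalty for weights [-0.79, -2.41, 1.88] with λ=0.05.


‖w‖₂² = (-0.79)² + (-2.41)² + (1.88)²
     = 0.6241 + 5.8081 + 3.5344
     = 9.9666
λ·‖w‖₂² = 0.05·9.9666 = 0.49833

0.49833


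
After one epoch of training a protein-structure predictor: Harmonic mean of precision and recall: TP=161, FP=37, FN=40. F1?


Precision = 161/198 = 0.8131
Recall = 161/201 = 0.801
F1 = 2·P·R/(P+R) = 2·TP/(2·TP+FP+FN) = 322/(322+37+40) = 322/399 = 0.807

0.807


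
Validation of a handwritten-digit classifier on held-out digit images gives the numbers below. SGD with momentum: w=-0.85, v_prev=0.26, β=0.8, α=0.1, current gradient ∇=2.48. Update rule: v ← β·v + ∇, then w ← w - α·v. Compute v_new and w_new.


v_new = 0.8·0.26 + 2.48 = 0.208 + 2.48 = 2.688
w_new = -0.85 - 0.1·2.688 = -0.85 - 0.2688 = -1.1188

v_new=2.688, w_new=-1.1188


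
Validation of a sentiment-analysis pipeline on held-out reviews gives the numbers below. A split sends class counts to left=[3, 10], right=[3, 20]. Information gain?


Parent = [6, 30], H_parent = 0.65
H_left = 0.7793 (n=13), H_right = 0.5586 (n=23)
H_children = (13/36)·0.7793 + (23/36)·0.5586 = 0.6383
IG = 0.65 - 0.6383 = 0.0117

0.0117


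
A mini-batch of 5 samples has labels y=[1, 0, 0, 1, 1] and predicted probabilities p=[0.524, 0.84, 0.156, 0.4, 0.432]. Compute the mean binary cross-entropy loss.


L[0] = -ln(0.524) = 0.6463
L[1] = -ln(1-0.84) = -ln(0.16) = 1.8326
L[2] = -ln(1-0.156) = -ln(0.844) = 0.1696
L[3] = -ln(0.4) = 0.9163
L[4] = -ln(0.432) = 0.8393
mean = (0.6463 + 1.8326 + 0.1696 + 0.9163 + 0.8393)/5 = 0.8808

0.8808


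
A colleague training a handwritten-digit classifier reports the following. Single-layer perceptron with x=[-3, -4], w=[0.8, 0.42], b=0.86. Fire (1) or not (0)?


z = (-3)·(0.8) + (-4)·(0.42) + 0.86
  = -3.22
step(z) = 0 (z<0)

0


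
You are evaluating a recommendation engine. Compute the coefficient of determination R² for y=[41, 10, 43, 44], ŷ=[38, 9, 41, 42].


ȳ = 34.5
SS_res = Σ(y-ŷ)² = 18
SS_tot = Σ(y-ȳ)² = 805
R² = 1 - SS_res/SS_tot = 1 - 0.0224 = 0.9776

0.9776


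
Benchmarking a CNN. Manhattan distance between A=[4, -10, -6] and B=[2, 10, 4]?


d = |4-2| + |-10-10| + |-6-4|
  = 2 + 20 + 10
  = 32

32


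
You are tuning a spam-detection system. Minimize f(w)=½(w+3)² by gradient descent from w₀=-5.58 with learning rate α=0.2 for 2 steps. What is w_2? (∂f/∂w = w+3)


step 1: grad = -5.58+3 = -2.58; w = -5.58 - 0.2·(-2.58) = -5.064
step 2: grad = -5.064+3 = -2.064; w = -5.064 - 0.2·(-2.064) = -4.6512

-4.6512


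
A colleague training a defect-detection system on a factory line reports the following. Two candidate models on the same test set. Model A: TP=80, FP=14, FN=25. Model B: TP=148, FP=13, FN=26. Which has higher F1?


Model A: P=80/94=0.8511, R=80/105=0.7619, F1=2PR/(P+R)=2TP/(2TP+FP+FN)=160/199=0.804
Model B: P=148/161=0.9193, R=148/174=0.8506, F1=2PR/(P+R)=2TP/(2TP+FP+FN)=296/335=0.8836
0.804 < 0.8836 → Model B

Model B


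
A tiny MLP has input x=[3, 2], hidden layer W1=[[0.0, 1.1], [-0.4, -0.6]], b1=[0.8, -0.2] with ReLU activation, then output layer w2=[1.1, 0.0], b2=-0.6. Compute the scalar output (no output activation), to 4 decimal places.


z1[0] = (0.0)·(3) + (1.1)·(2) + 0.8 = 3.0
z1[1] = (-0.4)·(3) + (-0.6)·(2) - 0.2 = -2.6
h = ReLU(z1) = [3.0, 0.0]
output = (1.1)·(3.0) + (0.0)·(0.0) - 0.6 = 2.7

2.7


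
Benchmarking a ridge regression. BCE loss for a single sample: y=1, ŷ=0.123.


BCE = -[y·ln(p) + (1-y)·ln(1-p)]
= -1·ln(0.123) - 0
= -ln(0.123) = 2.0956

2.0956


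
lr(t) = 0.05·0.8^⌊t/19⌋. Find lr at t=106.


n_drops = ⌊106/19⌋ = 5
lr = 0.05·0.8^5 = 0.05·0.32768 = 0.016384

0.016384


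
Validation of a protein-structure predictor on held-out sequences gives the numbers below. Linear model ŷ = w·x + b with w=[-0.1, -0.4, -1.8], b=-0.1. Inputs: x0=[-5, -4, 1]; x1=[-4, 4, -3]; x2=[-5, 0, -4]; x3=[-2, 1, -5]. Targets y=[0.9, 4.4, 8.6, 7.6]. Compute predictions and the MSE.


ŷ0 = (-0.1)·(-5) + (-0.4)·(-4) + (-1.8)·(1) - 0.1 = 0.2
ŷ1 = (-0.1)·(-4) + (-0.4)·(4) + (-1.8)·(-3) - 0.1 = 4.1
ŷ2 = (-0.1)·(-5) + (-0.4)·(0) + (-1.8)·(-4) - 0.1 = 7.6
ŷ3 = (-0.1)·(-2) + (-0.4)·(1) + (-1.8)·(-5) - 0.1 = 8.7
errors² = [0.49, 0.09, 1.0, 1.21]
MSE = 2.7900/4 = 0.6975

0.6975


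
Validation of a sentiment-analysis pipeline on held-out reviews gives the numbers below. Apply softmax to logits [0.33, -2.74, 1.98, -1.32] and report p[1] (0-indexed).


Exponentials: e^0.33=1.391, e^-2.74=0.0646, e^1.98=7.2427, e^-1.32=0.2671
Sum = 8.9654
Softmax = [0.1551, 0.0072, 0.8079, 0.0298]
p[1] = 0.0646/8.9654 = 0.0072

0.0072


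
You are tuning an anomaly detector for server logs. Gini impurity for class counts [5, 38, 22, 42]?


Probabilities: [5/107, 38/107, 22/107, 42/107] ≈ [0.0467, 0.3551, 0.2056, 0.3925]
Σpᵢ² = (25 + 1444 + 484 + 1764)/107² = 3717/11449
Gini = 1 - Σpᵢ² = 1 - 3717/11449 = 0.6753

0.6753


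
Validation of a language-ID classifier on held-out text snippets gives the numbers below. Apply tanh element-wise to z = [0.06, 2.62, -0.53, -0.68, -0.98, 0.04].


tanh(0.06) = 0.0599
tanh(2.62) = 0.9895
tanh(-0.53) = -0.4854
tanh(-0.68) = -0.5915
tanh(-0.98) = -0.7531
tanh(0.04) = 0.04
result = [0.0599, 0.9895, -0.4854, -0.5915, -0.7531, 0.04]

[0.0599, 0.9895, -0.4854, -0.5915, -0.7531, 0.04]


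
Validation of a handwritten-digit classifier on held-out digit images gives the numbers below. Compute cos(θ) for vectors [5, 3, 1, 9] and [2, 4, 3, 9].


A·B = 5·2 + 3·4 + 1·3 + 9·9 = 106
‖A‖ = √116 = 10.7703, ‖B‖ = √110 = 10.4881
cos = 106/(√116·√110) = 106/√12760 = 0.9384

0.9384


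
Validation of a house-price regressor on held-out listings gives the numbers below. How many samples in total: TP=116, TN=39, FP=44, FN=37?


Total = TP + TN + FP + FN
= 116 + 39 + 44 + 37
= 236
(Predicted positive: 160, predicted negative: 76)

236


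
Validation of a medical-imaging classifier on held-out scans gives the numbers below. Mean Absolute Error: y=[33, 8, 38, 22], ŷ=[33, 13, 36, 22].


Absolute errors: |33-33|=0, |8-13|=5, |38-36|=2, |22-22|=0
Sum = 7
MAE = 7/4 = 7/4

7/4


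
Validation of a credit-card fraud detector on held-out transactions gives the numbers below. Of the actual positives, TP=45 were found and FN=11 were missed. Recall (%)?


Recall = TP/(TP+FN)
= 45/(45+11)
= 45/56 = 80.36%

80.36%


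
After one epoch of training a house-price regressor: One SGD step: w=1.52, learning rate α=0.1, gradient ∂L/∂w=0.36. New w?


w_new = w - α·∇
= 1.52 - 0.1·0.36
= 1.52 - 0.036
= 1.484

1.484


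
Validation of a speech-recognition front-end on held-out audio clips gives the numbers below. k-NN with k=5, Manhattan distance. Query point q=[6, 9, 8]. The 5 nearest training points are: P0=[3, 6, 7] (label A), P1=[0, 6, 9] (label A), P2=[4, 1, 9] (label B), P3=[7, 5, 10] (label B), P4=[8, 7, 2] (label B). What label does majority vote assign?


d(q,P0) = 7  (label A)
d(q,P1) = 10  (label A)
d(q,P2) = 11  (label B)
d(q,P3) = 7  (label B)
d(q,P4) = 10  (label B)
Votes: A=2, B=3
Majority → B

B


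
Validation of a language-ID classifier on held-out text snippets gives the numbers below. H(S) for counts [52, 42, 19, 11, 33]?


Probabilities: [52/157, 42/157, 19/157, 11/157, 33/157] ≈ [0.3312, 0.2675, 0.121, 0.0701, 0.2102]
H = -((52/157)·log₂(52/157) + (42/157)·log₂(42/157) + (19/157)·log₂(19/157) + (11/157)·log₂(11/157) + (33/157)·log₂(33/157))
  = 2.1473 bits

2.1473 bits


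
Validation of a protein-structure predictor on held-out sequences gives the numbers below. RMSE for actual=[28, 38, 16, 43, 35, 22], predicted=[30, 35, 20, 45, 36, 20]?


MSE = 38/6 = 6.3333
RMSE = √(38/6) = 2.5166

2.5166


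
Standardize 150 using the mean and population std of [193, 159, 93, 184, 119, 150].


μ = 149.6667, σ = 34.8696
z = (150 - 149.6667)/34.8696 = 0.0096

0.0096


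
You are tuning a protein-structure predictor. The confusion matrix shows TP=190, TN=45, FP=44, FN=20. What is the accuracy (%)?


Accuracy = (TP+TN)/(TP+TN+FP+FN)
= (190+45)/(299)
= 235/299 = 78.6%

78.6%


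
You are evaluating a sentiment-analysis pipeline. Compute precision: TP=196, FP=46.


Precision = TP/(TP+FP)
= 196/(196+46)
= 196/242 = 80.99%

80.99%


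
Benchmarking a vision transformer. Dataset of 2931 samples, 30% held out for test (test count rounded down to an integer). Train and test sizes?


Test = ⌊2931·30/100⌋ = 879
Train = 2931 - 879 = 2052

Train: 2052, Test: 879


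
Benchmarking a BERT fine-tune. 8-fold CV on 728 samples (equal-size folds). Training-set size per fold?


Fold size = 728/8 = 91
Training per fold = 728 - 91 = 637

637


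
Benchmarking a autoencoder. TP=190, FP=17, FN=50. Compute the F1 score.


Precision = 190/207 = 0.9179
Recall = 190/240 = 0.7917
F1 = 2·P·R/(P+R) = 2·TP/(2·TP+FP+FN) = 380/(380+17+50) = 380/447 = 0.8501

0.8501


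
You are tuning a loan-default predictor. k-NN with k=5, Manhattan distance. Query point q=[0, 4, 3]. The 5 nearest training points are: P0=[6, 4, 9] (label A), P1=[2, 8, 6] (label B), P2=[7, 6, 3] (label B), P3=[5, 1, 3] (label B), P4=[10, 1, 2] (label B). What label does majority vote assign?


d(q,P0) = 12  (label A)
d(q,P1) = 9  (label B)
d(q,P2) = 9  (label B)
d(q,P3) = 8  (label B)
d(q,P4) = 14  (label B)
Votes: A=1, B=4
Majority → B

B


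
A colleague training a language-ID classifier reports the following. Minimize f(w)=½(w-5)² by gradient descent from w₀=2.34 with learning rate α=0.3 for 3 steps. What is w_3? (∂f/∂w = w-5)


step 1: grad = 2.34-5 = -2.66; w = 2.34 - 0.3·(-2.66) = 3.138
step 2: grad = 3.138-5 = -1.862; w = 3.138 - 0.3·(-1.862) = 3.6966
step 3: grad = 3.6966-5 = -1.3034; w = 3.6966 - 0.3·(-1.3034) = 4.08762

4.08762


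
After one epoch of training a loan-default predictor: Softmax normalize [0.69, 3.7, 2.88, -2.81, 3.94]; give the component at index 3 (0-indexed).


Exponentials: e^0.69=1.9937, e^3.7=40.4473, e^2.88=17.8143, e^-2.81=0.0602, e^3.94=51.4186
Sum = 111.7341
Softmax = [0.0178, 0.362, 0.1594, 0.0005, 0.4602]
p[3] = 0.0602/111.7341 = 0.0005

0.0005


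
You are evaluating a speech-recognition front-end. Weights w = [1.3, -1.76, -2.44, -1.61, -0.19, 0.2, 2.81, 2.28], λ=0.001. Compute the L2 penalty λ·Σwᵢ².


‖w‖₂² = (1.3)² + (-1.76)² + (-2.44)² + (-1.61)² + (-0.19)² + (0.2)² + (2.81)² + (2.28)²
     = 1.69 + 3.0976 + 5.9536 + 2.5921 + 0.0361 + 0.04 + 7.8961 + 5.1984
     = 26.5039
λ·‖w‖₂² = 0.001·26.5039 = 0.026504

0.026504


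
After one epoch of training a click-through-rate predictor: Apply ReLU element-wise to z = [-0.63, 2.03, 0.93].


ReLU(-0.63) = max(0, -0.63) = 0.0
ReLU(2.03) = max(0, 2.03) = 2.03
ReLU(0.93) = max(0, 0.93) = 0.93
result = [0.0, 2.03, 0.93]

[0.0, 2.03, 0.93]


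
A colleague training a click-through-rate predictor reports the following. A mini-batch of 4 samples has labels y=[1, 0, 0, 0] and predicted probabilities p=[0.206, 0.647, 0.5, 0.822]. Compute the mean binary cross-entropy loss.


L[0] = -ln(0.206) = 1.5799
L[1] = -ln(1-0.647) = -ln(0.353) = 1.0413
L[2] = -ln(1-0.5) = -ln(0.5) = 0.6931
L[3] = -ln(1-0.822) = -ln(0.178) = 1.726
mean = (1.5799 + 1.0413 + 0.6931 + 1.726)/4 = 1.2601

1.2601


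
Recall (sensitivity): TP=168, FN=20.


Recall = TP/(TP+FN)
= 168/(168+20)
= 168/188 = 89.36%

89.36%


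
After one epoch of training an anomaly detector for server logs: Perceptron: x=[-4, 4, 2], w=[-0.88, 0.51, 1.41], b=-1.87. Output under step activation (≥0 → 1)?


z = (-4)·(-0.88) + (4)·(0.51) + (2)·(1.41) - 1.87
  = 6.51
step(z) = 1 (z≥0)

1


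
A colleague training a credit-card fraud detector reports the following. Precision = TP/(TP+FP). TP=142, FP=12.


Precision = TP/(TP+FP)
= 142/(142+12)
= 142/154 = 92.21%

92.21%


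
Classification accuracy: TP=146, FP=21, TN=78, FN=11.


Accuracy = (TP+TN)/(TP+TN+FP+FN)
= (146+78)/(256)
= 224/256 = 87.5%

87.5%


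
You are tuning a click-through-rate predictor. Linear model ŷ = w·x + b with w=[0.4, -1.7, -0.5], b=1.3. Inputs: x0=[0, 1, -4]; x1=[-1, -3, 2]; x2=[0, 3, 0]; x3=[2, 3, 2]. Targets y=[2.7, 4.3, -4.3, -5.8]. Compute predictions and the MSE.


ŷ0 = (0.4)·(0) + (-1.7)·(1) + (-0.5)·(-4) + 1.3 = 1.6
ŷ1 = (0.4)·(-1) + (-1.7)·(-3) + (-0.5)·(2) + 1.3 = 5.0
ŷ2 = (0.4)·(0) + (-1.7)·(3) + (-0.5)·(0) + 1.3 = -3.8
ŷ3 = (0.4)·(2) + (-1.7)·(3) + (-0.5)·(2) + 1.3 = -4.0
errors² = [1.21, 0.49, 0.25, 3.24]
MSE = 5.1900/4 = 1.2975

1.2975
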